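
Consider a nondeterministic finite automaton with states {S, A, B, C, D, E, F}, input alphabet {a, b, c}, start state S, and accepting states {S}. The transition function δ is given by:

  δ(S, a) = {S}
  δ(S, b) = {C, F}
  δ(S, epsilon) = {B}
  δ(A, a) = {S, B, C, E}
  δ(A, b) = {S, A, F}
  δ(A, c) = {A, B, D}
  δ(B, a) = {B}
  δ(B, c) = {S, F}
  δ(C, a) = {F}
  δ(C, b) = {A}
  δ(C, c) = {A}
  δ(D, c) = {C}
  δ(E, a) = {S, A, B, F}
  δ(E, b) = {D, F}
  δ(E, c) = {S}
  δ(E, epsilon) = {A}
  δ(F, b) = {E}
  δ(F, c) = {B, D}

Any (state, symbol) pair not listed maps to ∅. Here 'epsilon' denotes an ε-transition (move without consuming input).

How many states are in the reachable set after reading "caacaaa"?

Start: ε-closure({S}) = {S, B}.
Read 'c': S→∅, B→{S, F}; union {S, F}; ε-closure = {S, B, F}.
Read 'a': S→{S}, B→{B}, F→∅; now {S, B}.
Read 'a': S→{S}, B→{B}; now {S, B}.
Read 'c': S→∅, B→{S, F}; union {S, F}; ε-closure = {S, B, F}.
Read 'a': S→{S}, B→{B}, F→∅; now {S, B}.
Read 'a': S→{S}, B→{B}; now {S, B}.
Read 'a': S→{S}, B→{B}; now {S, B}.
That set has 2 states.

2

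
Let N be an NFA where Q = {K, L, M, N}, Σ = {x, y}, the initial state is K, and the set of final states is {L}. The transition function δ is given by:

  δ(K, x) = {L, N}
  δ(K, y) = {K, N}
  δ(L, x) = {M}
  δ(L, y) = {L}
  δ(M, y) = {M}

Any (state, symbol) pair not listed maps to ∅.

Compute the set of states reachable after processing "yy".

Start in {K}.
Read 'y': K→{K, N}; now {K, N}.
Read 'y': K→{K, N}, N→∅; now {K, N}.

{K, N}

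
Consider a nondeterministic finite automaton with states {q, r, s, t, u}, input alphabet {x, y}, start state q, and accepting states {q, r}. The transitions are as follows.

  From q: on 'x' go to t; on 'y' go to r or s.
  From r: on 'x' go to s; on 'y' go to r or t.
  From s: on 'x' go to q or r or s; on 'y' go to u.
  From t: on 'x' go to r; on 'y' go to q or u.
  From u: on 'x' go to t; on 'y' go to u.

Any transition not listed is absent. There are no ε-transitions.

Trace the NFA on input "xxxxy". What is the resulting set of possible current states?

Start in {q}.
Read 'x': {q} → {t}.
Read 'x': {t} → {r}.
Read 'x': {r} → {s}.
Read 'x': {s} → {q, r, s}.
Read 'y': {q, r, s} → {r, s, t, u}.

{r, s, t, u}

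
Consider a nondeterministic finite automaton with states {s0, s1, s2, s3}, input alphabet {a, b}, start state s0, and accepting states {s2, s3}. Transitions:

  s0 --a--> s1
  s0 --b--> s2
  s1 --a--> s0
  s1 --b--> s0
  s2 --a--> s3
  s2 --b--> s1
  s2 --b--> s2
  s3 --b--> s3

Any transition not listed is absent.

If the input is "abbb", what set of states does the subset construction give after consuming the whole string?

{s1, s2}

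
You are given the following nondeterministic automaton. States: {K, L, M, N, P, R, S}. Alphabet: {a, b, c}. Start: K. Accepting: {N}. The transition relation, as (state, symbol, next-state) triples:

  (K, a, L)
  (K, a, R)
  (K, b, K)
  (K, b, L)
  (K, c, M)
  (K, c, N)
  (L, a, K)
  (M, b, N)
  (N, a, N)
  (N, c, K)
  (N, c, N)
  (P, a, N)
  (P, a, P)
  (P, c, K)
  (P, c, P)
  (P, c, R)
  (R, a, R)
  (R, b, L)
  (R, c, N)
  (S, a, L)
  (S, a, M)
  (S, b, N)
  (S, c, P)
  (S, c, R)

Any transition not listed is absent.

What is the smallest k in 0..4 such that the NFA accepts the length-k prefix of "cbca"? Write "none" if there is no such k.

Start in {K}.
Read 'c': K→{M, N}; now {M, N}.
None of the earlier sets intersect F, but {M, N} does.

1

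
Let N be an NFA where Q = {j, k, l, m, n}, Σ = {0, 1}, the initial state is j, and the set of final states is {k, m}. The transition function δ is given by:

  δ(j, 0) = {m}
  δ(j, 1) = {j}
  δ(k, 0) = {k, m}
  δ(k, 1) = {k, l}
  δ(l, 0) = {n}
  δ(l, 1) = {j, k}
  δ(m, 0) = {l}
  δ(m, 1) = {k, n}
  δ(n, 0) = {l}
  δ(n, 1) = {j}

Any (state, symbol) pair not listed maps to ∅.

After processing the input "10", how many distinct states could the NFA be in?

Start in {j}.
Read '1': j→{j}; now {j}.
Read '0': j→{m}; now {m}.
That set has 1 state.

1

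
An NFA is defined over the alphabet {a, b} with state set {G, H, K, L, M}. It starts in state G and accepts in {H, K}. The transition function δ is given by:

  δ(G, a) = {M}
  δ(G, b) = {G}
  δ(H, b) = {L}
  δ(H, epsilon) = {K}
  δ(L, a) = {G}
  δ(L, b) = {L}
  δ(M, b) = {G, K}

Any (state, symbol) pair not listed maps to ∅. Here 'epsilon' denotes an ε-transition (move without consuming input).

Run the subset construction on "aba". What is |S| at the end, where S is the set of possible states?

Start in {G}.
Read 'a': G→{M}; now {M}.
Read 'b': M→{G, K}; now {G, K}.
Read 'a': G→{M}, K→∅; now {M}.
That set has 1 state.

1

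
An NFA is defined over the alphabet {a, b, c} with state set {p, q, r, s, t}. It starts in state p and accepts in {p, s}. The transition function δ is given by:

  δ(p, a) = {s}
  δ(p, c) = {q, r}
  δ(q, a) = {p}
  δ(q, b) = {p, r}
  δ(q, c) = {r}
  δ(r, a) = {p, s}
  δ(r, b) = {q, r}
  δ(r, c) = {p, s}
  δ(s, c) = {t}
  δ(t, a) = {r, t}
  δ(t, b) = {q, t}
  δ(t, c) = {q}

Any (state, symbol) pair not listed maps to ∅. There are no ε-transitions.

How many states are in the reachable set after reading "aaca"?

Start in {p}.
Read 'a': p→{s}; now {s}.
Read 'a': s→∅; now ∅.
The set is empty and remains empty for the remaining 2 symbols.
That set has 0 states.

0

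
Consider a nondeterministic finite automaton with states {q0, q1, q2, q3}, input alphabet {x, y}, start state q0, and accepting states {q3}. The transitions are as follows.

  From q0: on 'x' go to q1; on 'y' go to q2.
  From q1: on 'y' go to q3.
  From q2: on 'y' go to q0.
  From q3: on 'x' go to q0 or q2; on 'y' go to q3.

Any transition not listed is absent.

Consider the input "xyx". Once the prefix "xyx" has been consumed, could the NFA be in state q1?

No

Start in {q0}.
Read 'x': {q0} → {q1}.
Read 'y': {q1} → {q3}.
Read 'x': {q3} → {q0, q2}.
State q1 is not in {q0, q2}.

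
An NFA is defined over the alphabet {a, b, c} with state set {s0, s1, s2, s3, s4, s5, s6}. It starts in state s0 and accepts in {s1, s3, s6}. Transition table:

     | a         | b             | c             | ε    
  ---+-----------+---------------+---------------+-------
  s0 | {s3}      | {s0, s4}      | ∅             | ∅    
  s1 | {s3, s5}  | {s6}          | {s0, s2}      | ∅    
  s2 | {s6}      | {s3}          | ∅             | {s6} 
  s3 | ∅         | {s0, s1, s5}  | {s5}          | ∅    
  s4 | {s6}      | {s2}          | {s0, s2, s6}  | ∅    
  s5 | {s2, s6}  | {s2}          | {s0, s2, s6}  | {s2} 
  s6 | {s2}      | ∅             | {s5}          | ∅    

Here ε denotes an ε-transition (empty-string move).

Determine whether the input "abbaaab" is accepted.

Yes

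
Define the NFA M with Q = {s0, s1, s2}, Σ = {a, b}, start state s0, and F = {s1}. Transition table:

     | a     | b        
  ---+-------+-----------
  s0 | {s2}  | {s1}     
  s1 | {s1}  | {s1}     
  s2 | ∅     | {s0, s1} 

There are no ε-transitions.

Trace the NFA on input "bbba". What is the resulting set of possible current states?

{s1}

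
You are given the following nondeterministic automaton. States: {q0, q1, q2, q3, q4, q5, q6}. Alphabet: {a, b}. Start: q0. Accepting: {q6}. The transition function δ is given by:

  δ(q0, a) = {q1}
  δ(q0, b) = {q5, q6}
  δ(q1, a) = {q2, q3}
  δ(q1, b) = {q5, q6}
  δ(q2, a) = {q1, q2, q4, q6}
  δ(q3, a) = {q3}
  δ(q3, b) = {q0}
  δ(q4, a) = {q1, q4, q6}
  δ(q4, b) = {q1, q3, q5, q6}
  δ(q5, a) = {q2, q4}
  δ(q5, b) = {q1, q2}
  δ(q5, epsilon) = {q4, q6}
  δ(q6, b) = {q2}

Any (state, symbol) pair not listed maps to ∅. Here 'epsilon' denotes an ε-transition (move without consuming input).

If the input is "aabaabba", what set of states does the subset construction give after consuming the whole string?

Start in {q0}.
Read 'a': q0→{q1}; now {q1}.
Read 'a': q1→{q2, q3}; now {q2, q3}.
Read 'b': q2→∅, q3→{q0}; now {q0}.
Read 'a': q0→{q1}; now {q1}.
Read 'a': q1→{q2, q3}; now {q2, q3}.
Read 'b': q2→∅, q3→{q0}; now {q0}.
Read 'b': q0→{q5, q6}; union {q5, q6}; ε-closure = {q4, q5, q6}.
Read 'a': q4→{q1, q4, q6}, q5→{q2, q4}, q6→∅; now {q1, q2, q4, q6}.

{q1, q2, q4, q6}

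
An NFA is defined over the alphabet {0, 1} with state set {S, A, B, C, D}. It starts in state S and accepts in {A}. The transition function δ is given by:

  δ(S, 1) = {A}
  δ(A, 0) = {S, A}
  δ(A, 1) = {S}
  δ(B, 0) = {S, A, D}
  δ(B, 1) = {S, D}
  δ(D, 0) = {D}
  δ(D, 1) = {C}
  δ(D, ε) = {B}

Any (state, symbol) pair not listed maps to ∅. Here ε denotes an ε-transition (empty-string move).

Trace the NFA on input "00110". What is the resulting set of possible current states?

Start in {S}.
Read '0': {S} → ∅.
The set is empty and remains empty for the remaining 4 symbols.

∅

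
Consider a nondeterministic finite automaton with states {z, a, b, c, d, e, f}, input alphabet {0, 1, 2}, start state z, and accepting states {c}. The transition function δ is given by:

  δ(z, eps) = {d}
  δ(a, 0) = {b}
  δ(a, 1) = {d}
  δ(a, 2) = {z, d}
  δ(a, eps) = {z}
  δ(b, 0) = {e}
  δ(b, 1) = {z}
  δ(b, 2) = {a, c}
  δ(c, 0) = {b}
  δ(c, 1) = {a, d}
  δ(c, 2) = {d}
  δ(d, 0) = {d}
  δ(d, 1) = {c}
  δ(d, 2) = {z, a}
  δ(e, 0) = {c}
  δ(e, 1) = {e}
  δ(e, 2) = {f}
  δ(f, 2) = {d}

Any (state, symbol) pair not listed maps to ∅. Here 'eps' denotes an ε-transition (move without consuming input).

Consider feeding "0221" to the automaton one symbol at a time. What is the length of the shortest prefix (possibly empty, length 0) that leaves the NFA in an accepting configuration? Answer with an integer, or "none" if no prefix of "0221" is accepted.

4

Start: ε-closure({z}) = {z, d}.
Read '0': {z, d} → {d}.
Read '2': {d} → {z, a, d}.
Read '2': {z, a, d} → {z, a, d}.
Read '1': {z, a, d} → {c, d}.
None of the earlier sets intersect F, but {c, d} does.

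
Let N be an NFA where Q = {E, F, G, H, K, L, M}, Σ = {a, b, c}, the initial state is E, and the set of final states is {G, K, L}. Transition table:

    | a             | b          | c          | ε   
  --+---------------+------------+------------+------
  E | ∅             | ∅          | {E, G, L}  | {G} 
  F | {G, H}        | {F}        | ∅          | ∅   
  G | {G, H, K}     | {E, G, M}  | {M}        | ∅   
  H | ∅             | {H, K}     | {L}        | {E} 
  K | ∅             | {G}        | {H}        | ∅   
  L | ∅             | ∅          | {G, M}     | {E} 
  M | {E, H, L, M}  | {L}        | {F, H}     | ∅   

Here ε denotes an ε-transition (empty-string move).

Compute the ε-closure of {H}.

{E, G, H}

Begin with {H}.
ε-move H → E; add E.
ε-move E → G; add G.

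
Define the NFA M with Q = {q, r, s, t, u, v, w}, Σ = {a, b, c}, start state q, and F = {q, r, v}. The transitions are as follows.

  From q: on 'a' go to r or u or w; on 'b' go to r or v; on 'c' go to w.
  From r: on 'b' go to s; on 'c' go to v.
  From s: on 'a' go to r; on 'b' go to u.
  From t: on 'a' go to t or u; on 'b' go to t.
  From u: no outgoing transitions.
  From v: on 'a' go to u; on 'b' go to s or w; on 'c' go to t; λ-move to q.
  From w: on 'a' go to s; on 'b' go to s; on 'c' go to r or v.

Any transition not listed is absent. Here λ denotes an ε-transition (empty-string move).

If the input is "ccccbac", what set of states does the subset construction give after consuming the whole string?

Start in {q}.
Read 'c': q→{w}; now {w}.
Read 'c': w→{r, v}; union {r, v}; ε-closure = {q, r, v}.
Read 'c': q→{w}, r→{v}, v→{t}; union {t, v, w}; ε-closure = {q, t, v, w}.
Read 'c': q→{w}, t→∅, v→{t}, w→{r, v}; union {r, t, v, w}; ε-closure = {q, r, t, v, w}.
Read 'b': q→{r, v}, r→{s}, t→{t}, v→{s, w}, w→{s}; union {r, s, t, v, w}; ε-closure = {q, r, s, t, v, w}.
Read 'a': q→{r, u, w}, r→∅, s→{r}, t→{t, u}, v→{u}, w→{s}; now {r, s, t, u, w}.
Read 'c': r→{v}, s→∅, t→∅, u→∅, w→{r, v}; union {r, v}; ε-closure = {q, r, v}.

{q, r, v}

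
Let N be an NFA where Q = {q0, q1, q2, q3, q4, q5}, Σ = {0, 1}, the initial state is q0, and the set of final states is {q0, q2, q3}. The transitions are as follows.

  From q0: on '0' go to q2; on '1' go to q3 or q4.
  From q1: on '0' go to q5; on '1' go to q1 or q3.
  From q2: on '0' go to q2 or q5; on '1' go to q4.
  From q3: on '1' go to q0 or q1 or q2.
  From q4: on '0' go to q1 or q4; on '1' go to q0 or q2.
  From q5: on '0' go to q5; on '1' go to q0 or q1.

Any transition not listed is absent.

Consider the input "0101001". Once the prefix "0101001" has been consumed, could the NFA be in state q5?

Start in {q0}.
Read '0': {q0} → {q2}.
Read '1': {q2} → {q4}.
Read '0': {q4} → {q1, q4}.
Read '1': {q1, q4} → {q0, q1, q2, q3}.
Read '0': {q0, q1, q2, q3} → {q2, q5}.
Read '0': {q2, q5} → {q2, q5}.
Read '1': {q2, q5} → {q0, q1, q4}.
State q5 is not in {q0, q1, q4}.

No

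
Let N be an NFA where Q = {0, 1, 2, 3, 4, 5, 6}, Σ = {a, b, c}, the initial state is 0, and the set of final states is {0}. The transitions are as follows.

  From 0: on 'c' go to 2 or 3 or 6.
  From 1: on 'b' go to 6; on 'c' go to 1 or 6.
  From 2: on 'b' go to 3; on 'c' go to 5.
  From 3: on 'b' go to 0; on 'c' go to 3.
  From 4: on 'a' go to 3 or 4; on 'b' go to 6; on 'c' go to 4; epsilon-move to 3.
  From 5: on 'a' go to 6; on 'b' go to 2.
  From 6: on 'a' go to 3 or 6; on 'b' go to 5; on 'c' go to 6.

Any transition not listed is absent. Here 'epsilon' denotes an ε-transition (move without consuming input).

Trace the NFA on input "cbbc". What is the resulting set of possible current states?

{2, 3, 5, 6}

Start in {0}.
Read 'c': 0→{2, 3, 6}; now {2, 3, 6}.
Read 'b': 2→{3}, 3→{0}, 6→{5}; now {0, 3, 5}.
Read 'b': 0→∅, 3→{0}, 5→{2}; now {0, 2}.
Read 'c': 0→{2, 3, 6}, 2→{5}; now {2, 3, 5, 6}.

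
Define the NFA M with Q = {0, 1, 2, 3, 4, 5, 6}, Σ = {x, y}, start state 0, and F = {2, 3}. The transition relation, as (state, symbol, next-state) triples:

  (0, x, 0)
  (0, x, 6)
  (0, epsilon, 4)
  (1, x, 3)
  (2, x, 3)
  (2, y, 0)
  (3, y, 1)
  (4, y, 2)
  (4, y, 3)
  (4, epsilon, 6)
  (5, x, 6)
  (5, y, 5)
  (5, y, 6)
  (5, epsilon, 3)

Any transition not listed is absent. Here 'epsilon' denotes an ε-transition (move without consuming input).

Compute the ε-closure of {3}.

{3}

Begin with {3}.
No ε-moves leave this set, so the closure equals the set itself.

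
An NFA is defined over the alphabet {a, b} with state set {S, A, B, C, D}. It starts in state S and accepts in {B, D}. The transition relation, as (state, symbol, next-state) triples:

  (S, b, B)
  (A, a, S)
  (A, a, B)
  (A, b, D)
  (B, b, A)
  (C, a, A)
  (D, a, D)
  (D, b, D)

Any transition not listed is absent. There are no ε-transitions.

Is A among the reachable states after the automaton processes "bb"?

Start in {S}.
Read 'b': S→{B}; now {B}.
Read 'b': B→{A}; now {A}.
State A is in {A}.

Yes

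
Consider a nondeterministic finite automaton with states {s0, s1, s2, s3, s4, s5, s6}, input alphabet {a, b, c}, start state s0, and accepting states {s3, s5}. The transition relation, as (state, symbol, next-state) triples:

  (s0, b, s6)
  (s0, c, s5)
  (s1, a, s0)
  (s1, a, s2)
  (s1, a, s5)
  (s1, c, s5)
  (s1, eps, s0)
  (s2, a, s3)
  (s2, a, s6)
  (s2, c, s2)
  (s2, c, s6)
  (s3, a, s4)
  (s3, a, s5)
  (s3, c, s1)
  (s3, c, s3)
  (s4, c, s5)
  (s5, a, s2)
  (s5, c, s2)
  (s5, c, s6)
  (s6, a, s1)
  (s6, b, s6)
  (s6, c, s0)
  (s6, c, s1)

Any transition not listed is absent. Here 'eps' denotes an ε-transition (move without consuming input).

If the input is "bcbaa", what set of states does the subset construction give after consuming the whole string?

{s0, s2, s5}

Start in {s0}.
Read 'b': s0→{s6}; now {s6}.
Read 'c': s6→{s0, s1}; now {s0, s1}.
Read 'b': s0→{s6}, s1→∅; now {s6}.
Read 'a': s6→{s1}; union {s1}; ε-closure = {s0, s1}.
Read 'a': s0→∅, s1→{s0, s2, s5}; now {s0, s2, s5}.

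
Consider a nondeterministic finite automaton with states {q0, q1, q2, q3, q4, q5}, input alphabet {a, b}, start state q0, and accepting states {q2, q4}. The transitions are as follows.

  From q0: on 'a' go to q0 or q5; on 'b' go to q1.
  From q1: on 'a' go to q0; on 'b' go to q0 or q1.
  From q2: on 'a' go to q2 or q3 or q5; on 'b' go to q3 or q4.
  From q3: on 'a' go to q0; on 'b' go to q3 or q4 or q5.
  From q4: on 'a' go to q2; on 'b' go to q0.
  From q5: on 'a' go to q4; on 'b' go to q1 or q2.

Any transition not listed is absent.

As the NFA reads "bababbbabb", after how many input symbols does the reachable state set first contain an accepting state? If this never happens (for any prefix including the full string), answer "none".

Start in {q0}.
Read 'b': q0→{q1}; now {q1}.
Read 'a': q1→{q0}; now {q0}.
Read 'b': q0→{q1}; now {q1}.
Read 'a': q1→{q0}; now {q0}.
Read 'b': q0→{q1}; now {q1}.
Read 'b': q1→{q0, q1}; now {q0, q1}.
Read 'b': q0→{q1}, q1→{q0, q1}; now {q0, q1}.
Read 'a': q0→{q0, q5}, q1→{q0}; now {q0, q5}.
Read 'b': q0→{q1}, q5→{q1, q2}; now {q1, q2}.
None of the earlier sets intersect F, but {q1, q2} does.

9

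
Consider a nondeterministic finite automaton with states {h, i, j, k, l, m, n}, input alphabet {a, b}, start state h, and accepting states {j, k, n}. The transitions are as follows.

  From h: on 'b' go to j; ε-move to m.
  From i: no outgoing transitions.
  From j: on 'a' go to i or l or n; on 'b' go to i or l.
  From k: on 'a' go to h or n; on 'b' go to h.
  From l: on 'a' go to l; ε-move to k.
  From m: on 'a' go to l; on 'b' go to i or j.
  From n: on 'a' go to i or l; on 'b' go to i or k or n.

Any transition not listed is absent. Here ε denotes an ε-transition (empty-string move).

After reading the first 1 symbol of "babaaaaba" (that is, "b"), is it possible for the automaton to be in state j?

Yes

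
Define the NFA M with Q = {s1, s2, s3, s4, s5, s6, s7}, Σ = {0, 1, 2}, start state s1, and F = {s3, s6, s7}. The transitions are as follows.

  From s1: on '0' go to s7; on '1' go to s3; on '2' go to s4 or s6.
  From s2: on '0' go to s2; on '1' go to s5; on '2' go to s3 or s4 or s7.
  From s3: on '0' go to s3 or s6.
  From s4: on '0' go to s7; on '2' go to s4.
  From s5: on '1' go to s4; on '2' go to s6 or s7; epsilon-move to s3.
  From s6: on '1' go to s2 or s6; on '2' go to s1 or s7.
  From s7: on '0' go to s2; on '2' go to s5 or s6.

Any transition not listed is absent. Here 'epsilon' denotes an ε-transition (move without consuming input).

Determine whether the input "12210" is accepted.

No

Start in {s1}.
Read '1': s1→{s3}; now {s3}.
Read '2': s3→∅; now ∅.
The set is empty and remains empty for the remaining 3 symbols.
The final set ∅ contains no accepting state.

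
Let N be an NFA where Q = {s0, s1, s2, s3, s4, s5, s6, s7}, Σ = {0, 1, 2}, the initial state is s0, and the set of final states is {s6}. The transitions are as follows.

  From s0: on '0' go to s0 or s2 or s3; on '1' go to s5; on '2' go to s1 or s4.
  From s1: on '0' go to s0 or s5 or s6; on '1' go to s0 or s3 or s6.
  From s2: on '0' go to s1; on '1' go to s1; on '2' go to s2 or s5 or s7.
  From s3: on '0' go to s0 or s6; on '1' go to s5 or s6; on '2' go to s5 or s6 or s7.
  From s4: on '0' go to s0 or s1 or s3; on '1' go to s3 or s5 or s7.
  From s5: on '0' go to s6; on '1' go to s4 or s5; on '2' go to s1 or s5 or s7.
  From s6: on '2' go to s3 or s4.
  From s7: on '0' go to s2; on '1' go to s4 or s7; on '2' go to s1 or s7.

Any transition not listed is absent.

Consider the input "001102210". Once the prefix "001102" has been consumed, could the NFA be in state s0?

No

Start in {s0}.
Read '0': {s0} → {s0, s2, s3}.
Read '0': {s0, s2, s3} → {s0, s1, s2, s3, s6}.
Read '1': {s0, s1, s2, s3, s6} → {s0, s1, s3, s5, s6}.
Read '1': {s0, s1, s3, s5, s6} → {s0, s3, s4, s5, s6}.
Read '0': {s0, s3, s4, s5, s6} → {s0, s1, s2, s3, s6}.
Read '2': {s0, s1, s2, s3, s6} → {s1, s2, s3, s4, s5, s6, s7}.
State s0 is not in {s1, s2, s3, s4, s5, s6, s7}.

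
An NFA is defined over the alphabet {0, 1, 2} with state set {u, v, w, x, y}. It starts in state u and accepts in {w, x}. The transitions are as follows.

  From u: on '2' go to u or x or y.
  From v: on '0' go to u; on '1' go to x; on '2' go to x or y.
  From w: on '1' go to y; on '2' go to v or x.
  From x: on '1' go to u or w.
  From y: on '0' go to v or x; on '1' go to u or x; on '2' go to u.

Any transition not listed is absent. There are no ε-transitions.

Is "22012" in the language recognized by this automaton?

Start in {u}.
Read '2': {u} → {u, x, y}.
Read '2': {u, x, y} → {u, x, y}.
Read '0': {u, x, y} → {v, x}.
Read '1': {v, x} → {u, w, x}.
Read '2': {u, w, x} → {u, v, x, y}.
The final set {u, v, x, y} contains the accepting state x.

Yes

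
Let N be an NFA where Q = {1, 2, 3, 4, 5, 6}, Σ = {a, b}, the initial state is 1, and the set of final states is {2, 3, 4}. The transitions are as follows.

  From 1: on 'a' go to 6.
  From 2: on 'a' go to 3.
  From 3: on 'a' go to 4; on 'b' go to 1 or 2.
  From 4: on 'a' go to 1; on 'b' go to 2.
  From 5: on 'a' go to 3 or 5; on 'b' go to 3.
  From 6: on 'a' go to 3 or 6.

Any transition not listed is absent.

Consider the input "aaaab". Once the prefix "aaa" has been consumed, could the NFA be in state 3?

Yes

Start in {1}.
Read 'a': {1} → {6}.
Read 'a': {6} → {3, 6}.
Read 'a': {3, 6} → {3, 4, 6}.
State 3 is in {3, 4, 6}.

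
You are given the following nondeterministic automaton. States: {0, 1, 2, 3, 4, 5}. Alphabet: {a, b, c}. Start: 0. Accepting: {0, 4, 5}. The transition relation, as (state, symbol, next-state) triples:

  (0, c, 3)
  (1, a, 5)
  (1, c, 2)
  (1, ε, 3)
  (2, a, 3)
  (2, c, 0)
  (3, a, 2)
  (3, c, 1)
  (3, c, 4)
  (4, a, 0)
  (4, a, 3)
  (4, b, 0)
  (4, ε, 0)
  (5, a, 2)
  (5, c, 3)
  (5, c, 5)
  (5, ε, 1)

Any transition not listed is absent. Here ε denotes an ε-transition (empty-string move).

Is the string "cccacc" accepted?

Start in {0}.
Read 'c': 0→{3}; now {3}.
Read 'c': 3→{1, 4}; union {1, 4}; ε-closure = {0, 1, 3, 4}.
Read 'c': 0→{3}, 1→{2}, 3→{1, 4}, 4→∅; union {1, 2, 3, 4}; ε-closure = {0, 1, 2, 3, 4}.
Read 'a': 0→∅, 1→{5}, 2→{3}, 3→{2}, 4→{0, 3}; union {0, 2, 3, 5}; ε-closure = {0, 1, 2, 3, 5}.
Read 'c': 0→{3}, 1→{2}, 2→{0}, 3→{1, 4}, 5→{3, 5}; now {0, 1, 2, 3, 4, 5}.
Read 'c': 0→{3}, 1→{2}, 2→{0}, 3→{1, 4}, 4→∅, 5→{3, 5}; now {0, 1, 2, 3, 4, 5}.
The final set {0, 1, 2, 3, 4, 5} contains the accepting states 0, 4, 5.

Yes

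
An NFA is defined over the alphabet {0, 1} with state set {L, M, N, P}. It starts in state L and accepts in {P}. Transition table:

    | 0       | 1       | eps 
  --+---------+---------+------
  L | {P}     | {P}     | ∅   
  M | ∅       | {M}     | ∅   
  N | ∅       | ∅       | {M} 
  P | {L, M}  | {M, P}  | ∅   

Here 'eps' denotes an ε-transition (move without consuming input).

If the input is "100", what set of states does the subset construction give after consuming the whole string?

{P}

Start in {L}.
Read '1': L→{P}; now {P}.
Read '0': P→{L, M}; now {L, M}.
Read '0': L→{P}, M→∅; now {P}.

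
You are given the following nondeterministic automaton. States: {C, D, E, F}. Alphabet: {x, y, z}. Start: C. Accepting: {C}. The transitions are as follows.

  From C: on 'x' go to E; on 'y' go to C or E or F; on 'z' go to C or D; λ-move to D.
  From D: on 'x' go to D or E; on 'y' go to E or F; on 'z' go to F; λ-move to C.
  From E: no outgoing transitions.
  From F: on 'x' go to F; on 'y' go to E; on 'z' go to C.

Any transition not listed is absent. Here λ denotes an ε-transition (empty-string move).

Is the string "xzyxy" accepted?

Start: ε-closure({C}) = {C, D}.
Read 'x': C→{E}, D→{D, E}; union {D, E}; ε-closure = {C, D, E}.
Read 'z': C→{C, D}, D→{F}, E→∅; now {C, D, F}.
Read 'y': C→{C, E, F}, D→{E, F}, F→{E}; union {C, E, F}; ε-closure = {C, D, E, F}.
Read 'x': C→{E}, D→{D, E}, E→∅, F→{F}; union {D, E, F}; ε-closure = {C, D, E, F}.
Read 'y': C→{C, E, F}, D→{E, F}, E→∅, F→{E}; union {C, E, F}; ε-closure = {C, D, E, F}.
The final set {C, D, E, F} contains the accepting state C.

Yes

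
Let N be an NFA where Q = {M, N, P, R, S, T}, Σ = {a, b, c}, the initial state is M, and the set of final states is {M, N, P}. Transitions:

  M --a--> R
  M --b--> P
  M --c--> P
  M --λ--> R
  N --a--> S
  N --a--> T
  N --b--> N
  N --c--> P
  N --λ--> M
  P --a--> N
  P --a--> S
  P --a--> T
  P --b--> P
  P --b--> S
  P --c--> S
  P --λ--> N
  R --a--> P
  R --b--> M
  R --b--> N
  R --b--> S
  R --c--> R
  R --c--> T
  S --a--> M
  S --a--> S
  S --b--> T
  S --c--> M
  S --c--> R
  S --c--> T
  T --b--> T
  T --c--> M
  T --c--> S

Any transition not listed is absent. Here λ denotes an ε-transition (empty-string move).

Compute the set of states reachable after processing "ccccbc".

Start: ε-closure({M}) = {M, R}.
Read 'c': M→{P}, R→{R, T}; union {P, R, T}; ε-closure = {M, N, P, R, T}.
Read 'c': M→{P}, N→{P}, P→{S}, R→{R, T}, T→{M, S}; union {M, P, R, S, T}; ε-closure = {M, N, P, R, S, T}.
Read 'c': M→{P}, N→{P}, P→{S}, R→{R, T}, S→{M, R, T}, T→{M, S}; union {M, P, R, S, T}; ε-closure = {M, N, P, R, S, T}.
Read 'c': M→{P}, N→{P}, P→{S}, R→{R, T}, S→{M, R, T}, T→{M, S}; union {M, P, R, S, T}; ε-closure = {M, N, P, R, S, T}.
Read 'b': M→{P}, N→{N}, P→{P, S}, R→{M, N, S}, S→{T}, T→{T}; union {M, N, P, S, T}; ε-closure = {M, N, P, R, S, T}.
Read 'c': M→{P}, N→{P}, P→{S}, R→{R, T}, S→{M, R, T}, T→{M, S}; union {M, P, R, S, T}; ε-closure = {M, N, P, R, S, T}.

{M, N, P, R, S, T}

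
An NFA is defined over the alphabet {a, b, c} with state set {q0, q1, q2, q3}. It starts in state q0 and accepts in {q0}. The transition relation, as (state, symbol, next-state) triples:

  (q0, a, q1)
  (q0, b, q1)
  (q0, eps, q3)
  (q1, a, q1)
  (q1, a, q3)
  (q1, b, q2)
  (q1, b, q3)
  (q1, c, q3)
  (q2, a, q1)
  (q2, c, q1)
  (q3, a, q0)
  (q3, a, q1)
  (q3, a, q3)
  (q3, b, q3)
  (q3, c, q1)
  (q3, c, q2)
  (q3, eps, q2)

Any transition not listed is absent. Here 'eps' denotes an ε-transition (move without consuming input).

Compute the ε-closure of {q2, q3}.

{q2, q3}

Begin with {q2, q3}.
No ε-moves leave this set, so the closure equals the set itself.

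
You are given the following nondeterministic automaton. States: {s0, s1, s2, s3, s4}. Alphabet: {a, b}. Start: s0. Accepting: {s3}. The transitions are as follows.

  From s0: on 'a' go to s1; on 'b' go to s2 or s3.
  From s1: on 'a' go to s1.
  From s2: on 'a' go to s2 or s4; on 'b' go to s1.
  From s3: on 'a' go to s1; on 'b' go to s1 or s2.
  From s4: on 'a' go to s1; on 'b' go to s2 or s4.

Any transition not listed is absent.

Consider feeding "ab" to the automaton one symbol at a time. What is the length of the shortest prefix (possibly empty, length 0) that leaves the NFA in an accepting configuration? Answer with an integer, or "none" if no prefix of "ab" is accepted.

Start in {s0}.
Read 'a': s0→{s1}; now {s1}.
Read 'b': s1→∅; now ∅.
No reachable set along the way intersects F.

none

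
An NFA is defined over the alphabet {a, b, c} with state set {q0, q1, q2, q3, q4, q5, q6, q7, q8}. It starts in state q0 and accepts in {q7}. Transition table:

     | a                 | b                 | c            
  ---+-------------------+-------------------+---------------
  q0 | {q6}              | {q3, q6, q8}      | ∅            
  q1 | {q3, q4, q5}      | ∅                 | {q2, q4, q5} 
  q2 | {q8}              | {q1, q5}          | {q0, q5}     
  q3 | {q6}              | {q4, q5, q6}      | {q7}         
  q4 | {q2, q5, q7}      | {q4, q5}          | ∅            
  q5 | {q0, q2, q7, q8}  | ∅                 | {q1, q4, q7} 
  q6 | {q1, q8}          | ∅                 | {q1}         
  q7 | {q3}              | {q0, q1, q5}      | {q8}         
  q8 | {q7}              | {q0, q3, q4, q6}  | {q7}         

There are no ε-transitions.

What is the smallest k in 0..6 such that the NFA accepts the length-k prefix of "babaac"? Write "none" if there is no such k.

2

Start in {q0}.
Read 'b': {q0} → {q3, q6, q8}.
Read 'a': {q3, q6, q8} → {q1, q6, q7, q8}.
None of the earlier sets intersect F, but {q1, q6, q7, q8} does.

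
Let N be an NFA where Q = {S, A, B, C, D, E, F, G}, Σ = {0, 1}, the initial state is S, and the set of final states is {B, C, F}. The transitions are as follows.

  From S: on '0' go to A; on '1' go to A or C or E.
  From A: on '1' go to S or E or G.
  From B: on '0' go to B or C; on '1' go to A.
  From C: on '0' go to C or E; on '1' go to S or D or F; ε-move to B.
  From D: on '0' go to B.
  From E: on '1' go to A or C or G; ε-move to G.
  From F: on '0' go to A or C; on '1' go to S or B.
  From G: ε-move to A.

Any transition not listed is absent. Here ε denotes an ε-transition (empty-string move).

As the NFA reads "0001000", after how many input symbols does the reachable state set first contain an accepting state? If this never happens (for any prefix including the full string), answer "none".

none

Start in {S}.
Read '0': S→{A}; now {A}.
Read '0': A→∅; now ∅.
The set is empty and remains empty for the remaining 5 symbols.
No reachable set along the way intersects F.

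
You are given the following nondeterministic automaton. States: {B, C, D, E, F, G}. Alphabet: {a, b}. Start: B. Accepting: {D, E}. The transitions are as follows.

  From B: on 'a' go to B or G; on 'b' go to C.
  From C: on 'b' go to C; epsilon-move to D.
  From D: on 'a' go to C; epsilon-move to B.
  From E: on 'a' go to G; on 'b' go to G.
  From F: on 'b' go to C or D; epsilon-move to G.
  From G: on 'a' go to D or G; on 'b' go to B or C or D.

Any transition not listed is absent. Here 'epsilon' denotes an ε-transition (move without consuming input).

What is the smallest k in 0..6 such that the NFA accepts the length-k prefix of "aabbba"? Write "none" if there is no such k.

2

Start in {B}.
Read 'a': B→{B, G}; now {B, G}.
Read 'a': B→{B, G}, G→{D, G}; now {B, D, G}.
None of the earlier sets intersect F, but {B, D, G} does.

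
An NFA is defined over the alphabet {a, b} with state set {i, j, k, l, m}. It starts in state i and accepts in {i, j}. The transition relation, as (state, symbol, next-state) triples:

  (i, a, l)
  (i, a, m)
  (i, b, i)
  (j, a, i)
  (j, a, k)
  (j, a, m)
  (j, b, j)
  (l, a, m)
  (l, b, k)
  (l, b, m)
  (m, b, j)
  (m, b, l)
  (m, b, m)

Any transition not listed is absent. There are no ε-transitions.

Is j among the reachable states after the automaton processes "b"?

Start in {i}.
Read 'b': i→{i}; now {i}.
State j is not in {i}.

No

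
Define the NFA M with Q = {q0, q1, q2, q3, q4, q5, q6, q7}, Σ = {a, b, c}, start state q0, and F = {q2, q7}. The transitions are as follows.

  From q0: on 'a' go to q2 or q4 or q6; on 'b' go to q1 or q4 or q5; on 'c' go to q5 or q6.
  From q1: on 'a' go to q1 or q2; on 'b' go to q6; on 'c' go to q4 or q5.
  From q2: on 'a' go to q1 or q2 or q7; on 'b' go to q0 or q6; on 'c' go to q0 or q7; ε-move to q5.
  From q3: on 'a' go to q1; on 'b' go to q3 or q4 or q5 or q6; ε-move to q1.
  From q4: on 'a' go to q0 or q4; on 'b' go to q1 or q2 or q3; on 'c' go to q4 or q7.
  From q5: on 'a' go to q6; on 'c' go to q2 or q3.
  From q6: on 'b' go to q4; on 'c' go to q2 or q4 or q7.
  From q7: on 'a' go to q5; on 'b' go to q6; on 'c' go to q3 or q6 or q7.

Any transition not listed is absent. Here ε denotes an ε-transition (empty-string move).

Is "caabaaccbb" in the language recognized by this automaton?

No

Start in {q0}.
Read 'c': q0→{q5, q6}; now {q5, q6}.
Read 'a': q5→{q6}, q6→∅; now {q6}.
Read 'a': q6→∅; now ∅.
The set is empty and remains empty for the remaining 7 symbols.
The final set ∅ contains no accepting state.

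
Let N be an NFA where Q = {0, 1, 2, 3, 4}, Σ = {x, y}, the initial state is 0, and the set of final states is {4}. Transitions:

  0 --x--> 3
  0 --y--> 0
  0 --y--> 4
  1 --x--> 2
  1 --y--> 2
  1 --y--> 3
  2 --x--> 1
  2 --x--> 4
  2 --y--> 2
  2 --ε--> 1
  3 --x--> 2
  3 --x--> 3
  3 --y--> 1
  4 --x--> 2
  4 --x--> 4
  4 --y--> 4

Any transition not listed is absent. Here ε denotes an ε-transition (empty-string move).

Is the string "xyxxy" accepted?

Start in {0}.
Read 'x': {0} → {3}.
Read 'y': {3} → {1}.
Read 'x': {1} → {1, 2}.
Read 'x': {1, 2} → {1, 2, 4}.
Read 'y': {1, 2, 4} → {1, 2, 3, 4}.
The final set {1, 2, 3, 4} contains the accepting state 4.

Yes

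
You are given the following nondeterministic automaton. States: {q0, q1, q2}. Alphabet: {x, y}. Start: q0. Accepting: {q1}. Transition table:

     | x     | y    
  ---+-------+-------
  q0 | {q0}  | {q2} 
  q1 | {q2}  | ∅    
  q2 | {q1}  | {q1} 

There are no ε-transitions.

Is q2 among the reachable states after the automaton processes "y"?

Start in {q0}.
Read 'y': q0→{q2}; now {q2}.
State q2 is in {q2}.

Yes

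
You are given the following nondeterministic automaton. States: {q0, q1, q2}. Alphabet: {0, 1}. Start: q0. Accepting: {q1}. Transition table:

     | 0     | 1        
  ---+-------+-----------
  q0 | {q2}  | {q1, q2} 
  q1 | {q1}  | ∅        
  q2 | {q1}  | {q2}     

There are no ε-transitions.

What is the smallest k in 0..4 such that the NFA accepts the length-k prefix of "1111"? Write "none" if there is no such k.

1

Start in {q0}.
Read '1': q0→{q1, q2}; now {q1, q2}.
None of the earlier sets intersect F, but {q1, q2} does.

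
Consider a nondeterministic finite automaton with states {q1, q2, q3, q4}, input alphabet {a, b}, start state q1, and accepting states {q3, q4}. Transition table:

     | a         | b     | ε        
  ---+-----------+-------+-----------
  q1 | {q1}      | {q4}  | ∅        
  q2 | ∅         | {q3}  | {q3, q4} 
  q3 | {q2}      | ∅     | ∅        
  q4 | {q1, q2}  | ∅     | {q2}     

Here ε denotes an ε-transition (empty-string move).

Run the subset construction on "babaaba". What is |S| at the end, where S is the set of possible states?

4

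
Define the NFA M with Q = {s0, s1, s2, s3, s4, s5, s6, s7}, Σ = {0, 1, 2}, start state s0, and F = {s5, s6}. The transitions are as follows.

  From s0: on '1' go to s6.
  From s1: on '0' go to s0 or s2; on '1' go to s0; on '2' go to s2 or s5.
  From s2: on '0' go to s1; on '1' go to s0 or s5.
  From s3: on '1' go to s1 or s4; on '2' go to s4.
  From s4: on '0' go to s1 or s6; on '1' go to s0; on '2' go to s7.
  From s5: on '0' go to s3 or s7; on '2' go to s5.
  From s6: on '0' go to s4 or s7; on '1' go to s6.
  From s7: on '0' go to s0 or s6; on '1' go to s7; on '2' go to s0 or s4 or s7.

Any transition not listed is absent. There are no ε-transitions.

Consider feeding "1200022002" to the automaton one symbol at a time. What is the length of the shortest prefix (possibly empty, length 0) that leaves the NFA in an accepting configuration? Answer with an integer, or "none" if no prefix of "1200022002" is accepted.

Start in {s0}.
Read '1': {s0} → {s6}.
None of the earlier sets intersect F, but {s6} does.

1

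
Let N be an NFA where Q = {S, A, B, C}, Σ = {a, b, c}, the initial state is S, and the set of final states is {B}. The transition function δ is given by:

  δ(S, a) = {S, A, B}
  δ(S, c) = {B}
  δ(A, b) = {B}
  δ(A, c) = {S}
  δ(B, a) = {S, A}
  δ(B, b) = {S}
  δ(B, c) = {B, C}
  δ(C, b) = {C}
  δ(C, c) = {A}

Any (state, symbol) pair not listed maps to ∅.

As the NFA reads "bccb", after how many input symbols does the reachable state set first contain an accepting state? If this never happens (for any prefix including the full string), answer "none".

none

Start in {S}.
Read 'b': S→∅; now ∅.
The set is empty and remains empty for the remaining 3 symbols.
No reachable set along the way intersects F.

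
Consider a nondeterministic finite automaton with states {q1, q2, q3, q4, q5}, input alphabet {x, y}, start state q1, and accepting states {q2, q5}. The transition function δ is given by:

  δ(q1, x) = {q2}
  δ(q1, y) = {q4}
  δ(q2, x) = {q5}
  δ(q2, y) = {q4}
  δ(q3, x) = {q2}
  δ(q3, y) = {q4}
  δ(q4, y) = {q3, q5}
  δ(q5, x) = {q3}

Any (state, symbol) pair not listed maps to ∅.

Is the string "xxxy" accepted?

No

Start in {q1}.
Read 'x': q1→{q2}; now {q2}.
Read 'x': q2→{q5}; now {q5}.
Read 'x': q5→{q3}; now {q3}.
Read 'y': q3→{q4}; now {q4}.
The final set {q4} contains no accepting state.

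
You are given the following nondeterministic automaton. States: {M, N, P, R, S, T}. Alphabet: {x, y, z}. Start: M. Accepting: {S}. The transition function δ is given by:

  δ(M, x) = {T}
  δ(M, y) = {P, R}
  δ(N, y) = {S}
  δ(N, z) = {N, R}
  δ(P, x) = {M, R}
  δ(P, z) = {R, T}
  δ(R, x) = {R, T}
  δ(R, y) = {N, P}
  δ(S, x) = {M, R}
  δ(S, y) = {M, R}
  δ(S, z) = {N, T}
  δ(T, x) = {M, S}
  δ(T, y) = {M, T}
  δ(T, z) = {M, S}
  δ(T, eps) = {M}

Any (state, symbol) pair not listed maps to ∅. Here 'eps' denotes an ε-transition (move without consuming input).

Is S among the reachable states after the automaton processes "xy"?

Start in {M}.
Read 'x': M→{T}; union {T}; ε-closure = {M, T}.
Read 'y': M→{P, R}, T→{M, T}; now {M, P, R, T}.
State S is not in {M, P, R, T}.

No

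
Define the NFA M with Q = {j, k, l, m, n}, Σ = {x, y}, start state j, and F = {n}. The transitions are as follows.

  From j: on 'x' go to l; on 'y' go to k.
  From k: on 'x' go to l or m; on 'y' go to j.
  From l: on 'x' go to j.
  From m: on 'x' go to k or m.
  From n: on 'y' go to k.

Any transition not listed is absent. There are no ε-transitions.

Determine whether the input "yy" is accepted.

Start in {j}.
Read 'y': j→{k}; now {k}.
Read 'y': k→{j}; now {j}.
The final set {j} contains no accepting state.

No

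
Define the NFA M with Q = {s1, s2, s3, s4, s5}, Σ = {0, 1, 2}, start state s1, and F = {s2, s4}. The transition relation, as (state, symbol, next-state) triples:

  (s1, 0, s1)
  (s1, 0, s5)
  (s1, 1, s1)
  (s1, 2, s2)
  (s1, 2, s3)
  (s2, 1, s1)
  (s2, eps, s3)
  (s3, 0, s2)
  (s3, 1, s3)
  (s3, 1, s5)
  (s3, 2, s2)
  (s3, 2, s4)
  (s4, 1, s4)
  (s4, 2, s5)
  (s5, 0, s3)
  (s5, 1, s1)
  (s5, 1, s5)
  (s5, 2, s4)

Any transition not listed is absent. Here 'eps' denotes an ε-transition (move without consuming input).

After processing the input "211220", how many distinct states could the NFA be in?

2

Start in {s1}.
Read '2': {s1} → {s2, s3}.
Read '1': {s2, s3} → {s1, s3, s5}.
Read '1': {s1, s3, s5} → {s1, s3, s5}.
Read '2': {s1, s3, s5} → {s2, s3, s4}.
Read '2': {s2, s3, s4} → {s2, s3, s4, s5}.
Read '0': {s2, s3, s4, s5} → {s2, s3}.
That set has 2 states.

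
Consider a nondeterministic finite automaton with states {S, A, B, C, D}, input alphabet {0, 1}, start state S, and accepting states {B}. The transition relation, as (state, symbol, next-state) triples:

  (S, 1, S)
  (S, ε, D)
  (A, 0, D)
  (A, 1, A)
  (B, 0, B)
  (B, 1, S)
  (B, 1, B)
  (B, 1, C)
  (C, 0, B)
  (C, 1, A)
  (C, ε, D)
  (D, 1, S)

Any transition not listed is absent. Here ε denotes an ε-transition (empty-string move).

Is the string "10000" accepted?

No

Start: ε-closure({S}) = {S, D}.
Read '1': {S, D} → {S, D}.
Read '0': {S, D} → ∅.
The set is empty and remains empty for the remaining 3 symbols.
The final set ∅ contains no accepting state.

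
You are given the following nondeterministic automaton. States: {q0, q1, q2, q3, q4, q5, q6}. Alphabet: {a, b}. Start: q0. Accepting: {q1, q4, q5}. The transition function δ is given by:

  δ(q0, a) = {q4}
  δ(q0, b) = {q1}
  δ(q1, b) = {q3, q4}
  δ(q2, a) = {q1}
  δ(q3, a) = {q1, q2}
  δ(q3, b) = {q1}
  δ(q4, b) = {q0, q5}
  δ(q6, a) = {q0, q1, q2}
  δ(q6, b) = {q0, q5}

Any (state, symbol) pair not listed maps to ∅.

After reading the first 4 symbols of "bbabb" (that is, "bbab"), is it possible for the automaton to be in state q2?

Start in {q0}.
Read 'b': {q0} → {q1}.
Read 'b': {q1} → {q3, q4}.
Read 'a': {q3, q4} → {q1, q2}.
Read 'b': {q1, q2} → {q3, q4}.
State q2 is not in {q3, q4}.

No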